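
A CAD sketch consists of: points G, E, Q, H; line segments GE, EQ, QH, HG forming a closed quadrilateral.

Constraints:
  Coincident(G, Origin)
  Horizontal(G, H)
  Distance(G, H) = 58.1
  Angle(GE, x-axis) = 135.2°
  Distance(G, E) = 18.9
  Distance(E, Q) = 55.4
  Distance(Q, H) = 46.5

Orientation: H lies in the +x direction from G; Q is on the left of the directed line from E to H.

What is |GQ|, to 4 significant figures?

53.37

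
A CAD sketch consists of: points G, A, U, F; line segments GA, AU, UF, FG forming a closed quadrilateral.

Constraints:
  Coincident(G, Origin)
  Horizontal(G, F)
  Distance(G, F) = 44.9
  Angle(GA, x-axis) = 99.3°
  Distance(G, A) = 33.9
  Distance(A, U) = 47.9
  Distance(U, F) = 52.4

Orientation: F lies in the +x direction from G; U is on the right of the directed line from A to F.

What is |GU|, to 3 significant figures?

15.4

Checks: |AU| = 47.90 ✓; |UF| = 52.40 ✓.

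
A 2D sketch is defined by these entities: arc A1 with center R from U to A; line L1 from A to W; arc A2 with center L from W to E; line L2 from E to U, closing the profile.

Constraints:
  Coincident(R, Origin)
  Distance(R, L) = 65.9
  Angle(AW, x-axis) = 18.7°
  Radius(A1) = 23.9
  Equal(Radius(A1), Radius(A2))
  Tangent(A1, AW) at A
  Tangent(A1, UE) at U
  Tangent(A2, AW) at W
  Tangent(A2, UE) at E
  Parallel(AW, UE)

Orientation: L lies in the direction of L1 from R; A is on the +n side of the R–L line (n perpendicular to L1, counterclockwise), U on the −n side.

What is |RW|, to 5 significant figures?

70.100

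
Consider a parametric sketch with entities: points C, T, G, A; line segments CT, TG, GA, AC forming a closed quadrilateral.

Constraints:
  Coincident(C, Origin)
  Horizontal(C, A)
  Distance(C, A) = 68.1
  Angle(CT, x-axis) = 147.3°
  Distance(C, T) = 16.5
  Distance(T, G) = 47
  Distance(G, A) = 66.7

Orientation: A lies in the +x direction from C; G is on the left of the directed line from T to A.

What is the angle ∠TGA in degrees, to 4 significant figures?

91.31°

Checks: |TG| = 47.00 ✓; |GA| = 66.70 ✓.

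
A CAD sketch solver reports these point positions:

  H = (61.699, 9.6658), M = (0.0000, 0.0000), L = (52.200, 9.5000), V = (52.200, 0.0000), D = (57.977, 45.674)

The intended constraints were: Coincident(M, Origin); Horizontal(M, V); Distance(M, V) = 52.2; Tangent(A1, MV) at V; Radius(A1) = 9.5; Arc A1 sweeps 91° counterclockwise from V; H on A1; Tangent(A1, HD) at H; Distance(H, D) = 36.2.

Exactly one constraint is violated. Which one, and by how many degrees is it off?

Tangent(A1, HD) at H — off by 4.90°.

M = (0.00, 0.00) ✓; M.y = 0.00, V.y = 0.00 ✓; |MV| = 52.20 ✓; ∠(LV, VM) = 90.00° ✓; |LV| = 9.500 ✓; bearing(L→H) − bearing(L→V) = 91.00° ✓; |LH| = 9.500 ✓; ∠(LH, HD) = 85.10° ✗; |HD| = 36.20 ✓.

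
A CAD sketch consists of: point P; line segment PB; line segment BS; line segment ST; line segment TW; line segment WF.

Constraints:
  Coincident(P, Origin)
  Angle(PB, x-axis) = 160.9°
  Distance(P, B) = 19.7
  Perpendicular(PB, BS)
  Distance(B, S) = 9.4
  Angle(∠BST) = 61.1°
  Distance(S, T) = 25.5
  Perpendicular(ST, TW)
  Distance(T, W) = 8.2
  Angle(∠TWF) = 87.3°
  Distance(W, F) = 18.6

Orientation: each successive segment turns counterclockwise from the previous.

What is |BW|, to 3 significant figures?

21.0

∠BST = 61.1° gives ST at 9.80° from the x-axis; with |ST| = 25.5, T = (3.44, 1.90). ST is perpendicular to TW, so TW runs at 99.8°; with |TW| = 8.2, W = (2.04, 9.98). Then |BW| = |W − B| = 21.0.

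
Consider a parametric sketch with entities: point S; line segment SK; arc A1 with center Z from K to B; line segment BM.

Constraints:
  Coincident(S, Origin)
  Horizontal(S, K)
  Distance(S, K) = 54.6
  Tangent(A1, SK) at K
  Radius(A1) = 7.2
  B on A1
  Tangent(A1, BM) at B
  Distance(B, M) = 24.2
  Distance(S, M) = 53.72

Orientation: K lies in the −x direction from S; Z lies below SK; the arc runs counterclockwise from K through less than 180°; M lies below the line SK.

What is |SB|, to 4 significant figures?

61.24

S is at the origin; SK is horizontal with |SK| = 54.6 and K on the −x side, so K = (-54.60, 0.000). The tangent condition forces ZK to be normal to SK, so Z = K + (0, -7.2) = (-54.60, -7.200). Since ZB ⟂ BM (tangency), |ZM| = √(7.2² + 24.2²) = 25.25 regardless of where B sits on A1. So M lies on both circle(S, 53.72) and circle(Z, 25.25); the below-SK intersection is M = (-44.37, -30.28). B is the foot of the tangent from M: B = (-60.08, -11.87).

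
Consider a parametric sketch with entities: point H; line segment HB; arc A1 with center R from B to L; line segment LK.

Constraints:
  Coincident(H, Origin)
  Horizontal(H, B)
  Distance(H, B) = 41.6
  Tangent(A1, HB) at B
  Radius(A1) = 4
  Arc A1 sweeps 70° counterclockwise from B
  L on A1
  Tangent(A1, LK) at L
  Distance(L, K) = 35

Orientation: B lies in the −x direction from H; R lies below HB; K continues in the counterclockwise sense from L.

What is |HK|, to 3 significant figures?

67.4

H is at the origin; HB is horizontal with |HB| = 41.6 and B on the −x side, so B = (-41.6, 0.00). Since A1 is tangent to HB there, RB ⟂ HB, so R = B + (0, -4) = (-41.6, -4.00). On A1, B sits at bearing 90° from R; a 70° counterclockwise sweep puts L at bearing 160°, so L = R + 4.0·(cos 160°, sin 160°) = (-45.4, -2.63). The tangent condition forces RL to be normal to LK, so LK runs along (−sin 160°, cos 160°); with |LK| = 35.0, K = (-57.3, -35.5). Then |HK| = |K − H| = 67.4.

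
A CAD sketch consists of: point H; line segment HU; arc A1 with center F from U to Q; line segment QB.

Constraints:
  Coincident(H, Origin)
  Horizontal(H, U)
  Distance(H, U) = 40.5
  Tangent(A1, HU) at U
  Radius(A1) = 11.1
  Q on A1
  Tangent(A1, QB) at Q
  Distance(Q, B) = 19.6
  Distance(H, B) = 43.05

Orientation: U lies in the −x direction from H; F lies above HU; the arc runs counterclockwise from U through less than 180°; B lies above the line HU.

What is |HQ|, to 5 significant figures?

31.529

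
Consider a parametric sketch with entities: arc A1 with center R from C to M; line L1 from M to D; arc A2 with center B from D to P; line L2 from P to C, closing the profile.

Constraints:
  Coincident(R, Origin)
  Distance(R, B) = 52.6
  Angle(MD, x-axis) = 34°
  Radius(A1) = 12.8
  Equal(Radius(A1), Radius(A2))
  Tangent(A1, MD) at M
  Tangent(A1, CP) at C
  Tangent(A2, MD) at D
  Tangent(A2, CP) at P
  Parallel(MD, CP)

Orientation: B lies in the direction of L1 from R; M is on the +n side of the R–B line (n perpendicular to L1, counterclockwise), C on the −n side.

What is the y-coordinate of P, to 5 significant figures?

18.802

The slot axis is L1's direction at 34.0°, so u = (cos 34.0°, sin 34.0°) = (0.82904, 0.55919) and n = (−sin 34.0°, cos 34.0°) = (-0.55919, 0.82904). R is at the origin and B lies 52.6 along u from R, so B = 52.6·u = (43.607, 29.414). Tangency of A1 to both parallel lines with radius 12.8 puts M and C at R ± 12.8·n: M = (-7.1577, 10.612), C = (7.1577, -10.612). Equal radii place D and P the same way about B: D = B + 12.8·n = (36.450, 40.025), P = B − 12.8·n = (50.765, 18.802). So P.y = 18.802.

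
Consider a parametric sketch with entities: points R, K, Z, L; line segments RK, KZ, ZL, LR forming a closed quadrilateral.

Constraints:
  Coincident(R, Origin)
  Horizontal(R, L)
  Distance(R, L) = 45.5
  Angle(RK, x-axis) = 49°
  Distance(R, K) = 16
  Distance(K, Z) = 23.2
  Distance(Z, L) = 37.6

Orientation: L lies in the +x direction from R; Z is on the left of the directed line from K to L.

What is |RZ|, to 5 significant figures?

39.161

R is at the origin; R and L share the same y with |RL| = 45.5 and L in +x, so L = (45.5, 0). RK runs at 49.0° with |RK| = 16.0, so K = (10.497, 12.075). Z is determined by |KZ| = 23.2 and |ZL| = 37.6 together: it lies at the intersection of circle(K, 23.2) and circle(L, 37.6). With |KL| = 37.027, the foot of the radical line on KL is 6.6911 from K and the perpendicular offset is √(23.2² − 6.6911²) = 22.214. Taking the left-of-KL solution: Z = (24.067, 30.893).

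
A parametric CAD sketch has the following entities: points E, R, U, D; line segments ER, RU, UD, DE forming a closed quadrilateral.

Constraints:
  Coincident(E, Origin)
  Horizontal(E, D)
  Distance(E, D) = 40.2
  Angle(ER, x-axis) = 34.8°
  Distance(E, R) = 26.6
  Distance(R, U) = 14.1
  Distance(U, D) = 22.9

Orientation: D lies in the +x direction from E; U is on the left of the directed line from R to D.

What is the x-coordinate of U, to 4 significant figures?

34.14

E is at the origin; ED is horizontal with |ED| = 40.2 and D in +x, so D = (40.2, 0). ER runs at 34.8° with |ER| = 26.6, so R = (21.84, 15.18). U is determined by |RU| = 14.1 and |UD| = 22.9 together: it lies at the intersection of circle(R, 14.1) and circle(D, 22.9). With |RD| = 23.82, the foot of the radical line on RD is 5.076 from R and the perpendicular offset is √(14.1² − 5.076²) = 13.15. Taking the left-of-RD solution: U = (34.14, 22.08).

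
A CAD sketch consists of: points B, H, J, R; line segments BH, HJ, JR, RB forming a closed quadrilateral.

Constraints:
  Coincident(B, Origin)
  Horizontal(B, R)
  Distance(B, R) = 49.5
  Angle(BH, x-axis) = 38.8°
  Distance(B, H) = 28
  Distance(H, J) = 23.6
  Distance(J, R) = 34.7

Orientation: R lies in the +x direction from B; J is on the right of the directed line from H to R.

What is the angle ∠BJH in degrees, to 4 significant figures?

87.78°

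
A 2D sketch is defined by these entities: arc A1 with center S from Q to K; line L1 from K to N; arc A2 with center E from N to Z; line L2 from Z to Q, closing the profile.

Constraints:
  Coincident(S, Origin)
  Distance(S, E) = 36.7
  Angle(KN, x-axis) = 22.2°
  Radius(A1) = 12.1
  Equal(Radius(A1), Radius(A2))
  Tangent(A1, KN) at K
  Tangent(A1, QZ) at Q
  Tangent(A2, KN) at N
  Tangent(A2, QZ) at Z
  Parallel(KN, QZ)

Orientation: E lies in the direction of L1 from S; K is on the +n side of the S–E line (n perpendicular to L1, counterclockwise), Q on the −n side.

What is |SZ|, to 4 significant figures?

38.64

The slot axis is L1's direction at 22.2°, so u = (cos 22.2°, sin 22.2°) = (0.9259, 0.3778) and n = (−sin 22.2°, cos 22.2°) = (-0.3778, 0.9259). S is at the origin and E lies 36.7 along u from S, so E = 36.7·u = (33.98, 13.87). Tangency of A1 to both parallel lines with radius 12.1 puts K and Q at S ± 12.1·n: K = (-4.572, 11.20), Q = (4.572, -11.20). Equal radii place N and Z the same way about E: N = E + 12.1·n = (29.41, 25.07), Z = E − 12.1·n = (38.55, 2.664). Then |SZ| = |Z − S| = 38.64.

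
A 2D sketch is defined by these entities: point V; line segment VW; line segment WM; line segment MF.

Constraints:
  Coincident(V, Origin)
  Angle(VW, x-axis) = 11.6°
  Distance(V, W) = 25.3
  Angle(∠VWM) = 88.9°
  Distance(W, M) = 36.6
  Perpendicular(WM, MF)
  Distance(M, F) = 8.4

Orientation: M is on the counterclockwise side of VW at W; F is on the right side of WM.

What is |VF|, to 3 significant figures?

49.4

V is at the origin; VW runs at 11.6° with length 25.3, so W = 25.3·(cos 11.6°, sin 11.6°) = (24.8, 5.09). ∠VWM = 88.9°, so WM runs at 11.6° + (180° − 88.9°) = 103° from the x-axis; with |WM| = 36.6, M = W + 36.6·(cos 103°, sin 103°) = (16.7, 40.8). The perpendicularity gives MF at right angles to WM; with |MF| = 8.4 on the right of WM, F = M + 8.4·(0.976, 0.220) = (24.9, 42.6). Then |VF| = |F − V| = 49.4.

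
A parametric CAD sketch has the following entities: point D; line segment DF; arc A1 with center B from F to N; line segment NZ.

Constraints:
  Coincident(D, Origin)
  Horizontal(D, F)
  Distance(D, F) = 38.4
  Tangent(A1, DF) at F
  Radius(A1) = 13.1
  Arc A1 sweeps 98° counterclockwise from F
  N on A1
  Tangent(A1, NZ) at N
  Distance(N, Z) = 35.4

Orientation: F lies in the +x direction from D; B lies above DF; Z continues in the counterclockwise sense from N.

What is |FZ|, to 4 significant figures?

50.62

On A1, F sits at bearing -90° from B; a 98° counterclockwise sweep puts N at bearing 8°, so N = B + 13.1·(cos 8°, sin 8°) = (51.37, 14.92). A1 meets NZ tangentially, so BN is at right angles to NZ, so NZ runs along (−sin 8°, cos 8°); with |NZ| = 35.4, Z = (46.45, 49.98). Then |FZ| = |Z − F| = 50.62.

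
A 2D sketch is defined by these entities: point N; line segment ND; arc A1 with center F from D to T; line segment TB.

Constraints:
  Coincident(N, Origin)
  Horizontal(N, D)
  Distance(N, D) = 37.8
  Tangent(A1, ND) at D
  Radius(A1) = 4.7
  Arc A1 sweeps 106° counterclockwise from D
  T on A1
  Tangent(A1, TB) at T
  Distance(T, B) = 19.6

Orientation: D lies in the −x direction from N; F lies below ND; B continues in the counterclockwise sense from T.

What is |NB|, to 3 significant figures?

44.5

On A1, D sits at bearing 90° from F; a 106° counterclockwise sweep puts T at bearing 196°, so T = F + 4.7·(cos 196°, sin 196°) = (-42.3, -6.00). The tangent condition forces FT to be normal to TB, so TB runs along (−sin 196°, cos 196°); with |TB| = 19.6, B = (-36.9, -24.8). Then |NB| = |B − N| = 44.5.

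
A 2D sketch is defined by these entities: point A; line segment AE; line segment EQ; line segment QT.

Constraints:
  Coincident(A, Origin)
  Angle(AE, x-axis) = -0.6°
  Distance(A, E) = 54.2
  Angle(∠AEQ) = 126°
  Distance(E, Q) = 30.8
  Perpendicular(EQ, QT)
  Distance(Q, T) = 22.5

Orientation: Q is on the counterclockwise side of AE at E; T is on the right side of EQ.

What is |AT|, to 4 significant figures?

91.26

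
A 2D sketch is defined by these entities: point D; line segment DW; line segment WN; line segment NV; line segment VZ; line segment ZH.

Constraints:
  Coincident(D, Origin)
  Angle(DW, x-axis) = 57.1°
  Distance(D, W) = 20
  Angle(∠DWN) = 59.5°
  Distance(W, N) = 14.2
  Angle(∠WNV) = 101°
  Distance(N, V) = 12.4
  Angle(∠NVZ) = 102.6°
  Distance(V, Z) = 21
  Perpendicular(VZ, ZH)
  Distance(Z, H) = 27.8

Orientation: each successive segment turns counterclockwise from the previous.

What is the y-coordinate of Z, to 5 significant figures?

-3.8812

D is at the origin; DW runs at 57.1° with length 20.0, so W = (10.863, 16.792). ∠DWN = 59.5° gives WN at 177.60° from the x-axis; with |WN| = 14.2, N = (-3.3241, 17.387). ∠WNV = 101.0° gives NV at -103.40° from the x-axis; with |NV| = 12.4, V = (-6.1977, 5.3246). ∠NVZ = 102.6° gives VZ at -26.000° from the x-axis; with |VZ| = 21.0, Z = (12.677, -3.8812). So Z.y = -3.8812.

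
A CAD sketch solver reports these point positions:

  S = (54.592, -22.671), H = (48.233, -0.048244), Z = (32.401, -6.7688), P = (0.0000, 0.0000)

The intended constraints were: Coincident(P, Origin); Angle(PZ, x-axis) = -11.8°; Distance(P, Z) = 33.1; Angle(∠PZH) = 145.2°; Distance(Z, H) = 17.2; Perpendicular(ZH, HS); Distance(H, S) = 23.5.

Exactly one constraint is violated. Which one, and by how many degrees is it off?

Perpendicular(ZH, HS) — off by 7.30°.

P = (0.00, 0.00) ✓; PZ at -11.80° ✓; |PZ| = 33.10 ✓; ∠PZH = 145.2° ✓; |ZH| = 17.20 ✓; ∠(ZH, HS) = 97.30° ✗; |HS| = 23.50 ✓.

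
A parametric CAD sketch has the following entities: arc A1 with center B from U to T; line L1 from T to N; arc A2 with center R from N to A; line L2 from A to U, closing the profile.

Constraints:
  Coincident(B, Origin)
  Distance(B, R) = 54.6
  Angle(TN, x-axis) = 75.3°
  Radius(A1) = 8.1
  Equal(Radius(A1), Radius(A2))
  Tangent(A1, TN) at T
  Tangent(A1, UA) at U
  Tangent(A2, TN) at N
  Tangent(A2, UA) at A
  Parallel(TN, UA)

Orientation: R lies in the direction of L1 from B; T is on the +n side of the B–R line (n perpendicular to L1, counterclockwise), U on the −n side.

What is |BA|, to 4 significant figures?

55.20

The slot axis is L1's direction at 75.3°, so u = (cos 75.3°, sin 75.3°) = (0.2538, 0.9673) and n = (−sin 75.3°, cos 75.3°) = (-0.9673, 0.2538). B is at the origin and R lies 54.6 along u from B, so R = 54.6·u = (13.86, 52.81). Tangency of A1 to both parallel lines with radius 8.1 puts T and U at B ± 8.1·n: T = (-7.835, 2.055), U = (7.835, -2.055). Equal radii place N and A the same way about R: N = R + 8.1·n = (6.020, 54.87), A = R − 8.1·n = (21.69, 50.76). Then |BA| = |A − B| = 55.20.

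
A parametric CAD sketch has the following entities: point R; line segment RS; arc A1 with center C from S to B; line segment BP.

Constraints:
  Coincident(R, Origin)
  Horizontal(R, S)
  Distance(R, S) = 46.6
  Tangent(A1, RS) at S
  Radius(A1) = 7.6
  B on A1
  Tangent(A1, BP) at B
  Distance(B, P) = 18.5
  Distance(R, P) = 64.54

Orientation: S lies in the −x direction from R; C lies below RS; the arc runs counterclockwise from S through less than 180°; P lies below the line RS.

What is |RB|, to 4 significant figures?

53.81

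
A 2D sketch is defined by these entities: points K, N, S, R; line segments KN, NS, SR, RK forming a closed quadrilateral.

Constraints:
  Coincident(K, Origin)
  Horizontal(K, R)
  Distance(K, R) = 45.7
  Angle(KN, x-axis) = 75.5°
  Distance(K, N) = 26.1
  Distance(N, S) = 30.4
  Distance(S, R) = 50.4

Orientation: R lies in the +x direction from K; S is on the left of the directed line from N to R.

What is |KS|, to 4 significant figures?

54.63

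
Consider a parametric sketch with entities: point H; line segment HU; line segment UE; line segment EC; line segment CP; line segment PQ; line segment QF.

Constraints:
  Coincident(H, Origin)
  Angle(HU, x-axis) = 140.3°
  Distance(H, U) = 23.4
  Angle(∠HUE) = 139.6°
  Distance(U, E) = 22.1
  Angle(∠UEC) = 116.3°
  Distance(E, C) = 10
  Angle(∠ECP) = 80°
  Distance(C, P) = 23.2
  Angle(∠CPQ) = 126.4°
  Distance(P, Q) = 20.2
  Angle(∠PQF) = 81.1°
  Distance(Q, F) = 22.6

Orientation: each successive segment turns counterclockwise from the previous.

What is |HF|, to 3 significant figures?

35.5

∠CPQ = 126.4° gives PQ at 38.0° from the x-axis; with |PQ| = 20.2, Q = (-6.16, 11.9). ∠PQF = 81.1° gives QF at 137° from the x-axis; with |QF| = 22.6, F = (-22.7, 27.3). Then |HF| = |F − H| = 35.5.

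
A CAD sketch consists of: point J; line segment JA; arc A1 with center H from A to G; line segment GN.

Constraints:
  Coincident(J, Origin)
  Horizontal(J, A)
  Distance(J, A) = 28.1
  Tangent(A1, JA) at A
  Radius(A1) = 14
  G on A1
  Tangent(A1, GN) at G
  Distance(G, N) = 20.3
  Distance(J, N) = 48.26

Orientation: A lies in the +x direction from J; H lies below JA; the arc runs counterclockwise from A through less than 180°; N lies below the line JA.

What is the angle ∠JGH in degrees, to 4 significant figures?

90.57°

Checks: |HG| = 14.00 ✓; ∠(HG, GN) = 90.00° ✓; |GN| = 20.30 ✓; |JN| = 48.26 ✓.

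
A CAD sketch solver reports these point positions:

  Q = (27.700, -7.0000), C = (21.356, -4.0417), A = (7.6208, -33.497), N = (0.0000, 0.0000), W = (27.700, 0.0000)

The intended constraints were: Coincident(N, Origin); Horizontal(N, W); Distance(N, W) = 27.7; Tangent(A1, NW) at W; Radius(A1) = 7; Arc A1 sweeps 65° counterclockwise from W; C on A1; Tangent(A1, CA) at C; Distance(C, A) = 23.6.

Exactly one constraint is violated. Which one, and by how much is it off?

Distance(C, A) = 23.6 — off by 8.90.

N = (0.00, 0.00) ✓; N.y = 0.00, W.y = 0.00 ✓; |NW| = 27.70 ✓; ∠(QW, WN) = 90.00° ✓; |QW| = 7.000 ✓; bearing(Q→C) − bearing(Q→W) = 65.00° ✓; |QC| = 7.000 ✓; ∠(QC, CA) = 90.00° ✓; |CA| = 32.50 ✗.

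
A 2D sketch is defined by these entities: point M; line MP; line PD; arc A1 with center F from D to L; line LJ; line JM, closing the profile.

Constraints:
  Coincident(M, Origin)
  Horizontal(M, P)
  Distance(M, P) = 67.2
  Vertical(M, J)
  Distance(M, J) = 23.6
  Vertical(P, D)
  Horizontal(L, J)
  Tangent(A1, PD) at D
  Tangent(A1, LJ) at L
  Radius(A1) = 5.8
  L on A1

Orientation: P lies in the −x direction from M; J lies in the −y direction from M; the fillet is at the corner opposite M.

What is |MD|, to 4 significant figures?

69.52

M is at the origin; M and P share the same y with |MP| = 67.2 and P on the −x side, so P = (-67.20, 0.000). MJ is vertical with |MJ| = 23.6 and J on the −y side, so J = (0.000, -23.60). The virtual corner opposite M is at (-67.20, -23.60). The tangent condition forces FD to be normal to PD and since A1 is tangent to LJ there, FL ⟂ LJ, with radius 5.8, so the center F sits 5.8 in from both sides at F = (-61.40, -17.80). That places the tangent points at D = (-67.20, -17.80) on PD and L = (-61.40, -23.60) on LJ. Then |MD| = |D − M| = 69.52.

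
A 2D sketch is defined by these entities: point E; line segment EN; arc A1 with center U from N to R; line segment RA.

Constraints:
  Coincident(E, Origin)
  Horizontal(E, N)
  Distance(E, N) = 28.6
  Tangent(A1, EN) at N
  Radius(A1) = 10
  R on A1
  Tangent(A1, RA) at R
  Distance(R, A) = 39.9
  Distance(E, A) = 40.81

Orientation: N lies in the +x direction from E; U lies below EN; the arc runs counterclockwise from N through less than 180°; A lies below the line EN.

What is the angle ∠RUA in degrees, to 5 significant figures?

75.930°

Checks: ∠(UN, NE) = 90.00° ✓; |UN| = 10.00 ✓; |UR| = 10.00 ✓; ∠(UR, RA) = 90.00° ✓; |RA| = 39.90 ✓; |EA| = 40.81 ✓.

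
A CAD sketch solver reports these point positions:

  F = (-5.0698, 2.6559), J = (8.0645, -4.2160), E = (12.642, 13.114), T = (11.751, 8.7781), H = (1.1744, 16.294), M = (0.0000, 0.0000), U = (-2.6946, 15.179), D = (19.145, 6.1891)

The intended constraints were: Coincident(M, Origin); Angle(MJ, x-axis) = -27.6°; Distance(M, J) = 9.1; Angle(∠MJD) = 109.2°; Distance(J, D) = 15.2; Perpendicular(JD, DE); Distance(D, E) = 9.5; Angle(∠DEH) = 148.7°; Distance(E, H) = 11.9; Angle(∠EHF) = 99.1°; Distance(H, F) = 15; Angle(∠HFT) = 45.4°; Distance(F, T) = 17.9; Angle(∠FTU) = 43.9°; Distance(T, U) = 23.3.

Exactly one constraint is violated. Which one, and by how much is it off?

Distance(T, U) = 23.3 — off by 7.50.

M = (0.00, 0.00) ✓; MJ at -27.60° ✓; |MJ| = 9.100 ✓; ∠MJD = 109.2° ✓; |JD| = 15.20 ✓; ∠(JD, DE) = 90.00° ✓; |DE| = 9.500 ✓; ∠DEH = 148.7° ✓; |EH| = 11.90 ✓; ∠EHF = 99.10° ✓; |HF| = 15.00 ✓; ∠HFT = 45.40° ✓; |FT| = 17.90 ✓; ∠FTU = 43.90° ✓; |TU| = 15.80 ✗.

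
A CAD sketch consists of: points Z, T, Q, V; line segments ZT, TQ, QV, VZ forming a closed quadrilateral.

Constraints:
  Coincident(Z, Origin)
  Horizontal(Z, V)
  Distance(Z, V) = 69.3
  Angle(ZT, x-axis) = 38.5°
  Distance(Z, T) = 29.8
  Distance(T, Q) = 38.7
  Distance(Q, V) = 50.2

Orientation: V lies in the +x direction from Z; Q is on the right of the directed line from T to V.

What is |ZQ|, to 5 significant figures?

30.820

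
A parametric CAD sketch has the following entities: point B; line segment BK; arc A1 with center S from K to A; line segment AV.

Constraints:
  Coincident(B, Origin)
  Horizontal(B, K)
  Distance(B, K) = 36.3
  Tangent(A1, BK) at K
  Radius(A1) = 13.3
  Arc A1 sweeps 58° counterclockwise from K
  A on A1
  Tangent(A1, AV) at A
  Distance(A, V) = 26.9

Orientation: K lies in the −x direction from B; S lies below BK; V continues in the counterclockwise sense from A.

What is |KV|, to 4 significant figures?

38.69

B is at the origin; B and K share the same y with |BK| = 36.3 and K on the −x side, so K = (-36.30, 0.000). A1 meets BK tangentially, so SK is at right angles to BK, so S = K + (0, -13.3) = (-36.30, -13.30). On A1, K sits at bearing 90° from S; a 58° counterclockwise sweep puts A at bearing 148°, so A = S + 13.3·(cos 148°, sin 148°) = (-47.58, -6.252). Tangency of A1 to AV means the radius SA is perpendicular to AV, so AV runs along (−sin 148°, cos 148°); with |AV| = 26.9, V = (-61.83, -29.06). Then |KV| = |V − K| = 38.69.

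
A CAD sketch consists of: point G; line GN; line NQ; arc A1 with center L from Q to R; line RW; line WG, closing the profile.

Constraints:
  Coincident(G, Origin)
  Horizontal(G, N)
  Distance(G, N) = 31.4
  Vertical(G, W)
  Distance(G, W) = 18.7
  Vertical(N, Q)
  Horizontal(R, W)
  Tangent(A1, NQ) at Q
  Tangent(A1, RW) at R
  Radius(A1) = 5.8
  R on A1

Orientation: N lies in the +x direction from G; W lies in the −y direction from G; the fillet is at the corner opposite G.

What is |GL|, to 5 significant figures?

28.667

G is at the origin; GN is horizontal with |GN| = 31.4 and N on the +x side, so N = (31.400, 0.0000). G and W share the same x with |GW| = 18.7 and W on the −y side, so W = (0.0000, -18.700). The virtual corner opposite G is at (31.400, -18.700). The tangent condition forces LQ to be normal to NQ and A1 meets RW tangentially, so LR is at right angles to RW, with radius 5.8, so the center L sits 5.8 in from both sides at L = (25.600, -12.900). Then |GL| = |L − G| = 28.667.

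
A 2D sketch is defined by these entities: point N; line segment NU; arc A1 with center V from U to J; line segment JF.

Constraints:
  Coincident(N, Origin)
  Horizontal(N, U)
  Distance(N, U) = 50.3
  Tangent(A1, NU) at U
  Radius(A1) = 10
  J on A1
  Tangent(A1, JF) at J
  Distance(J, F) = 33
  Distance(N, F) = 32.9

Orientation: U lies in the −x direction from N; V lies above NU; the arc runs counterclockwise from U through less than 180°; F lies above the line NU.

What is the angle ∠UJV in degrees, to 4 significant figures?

67.54°

Checks: |VJ| = 10.00 ✓; ∠(VJ, JF) = 90.00° ✓; |JF| = 33.00 ✓; |NF| = 32.90 ✓.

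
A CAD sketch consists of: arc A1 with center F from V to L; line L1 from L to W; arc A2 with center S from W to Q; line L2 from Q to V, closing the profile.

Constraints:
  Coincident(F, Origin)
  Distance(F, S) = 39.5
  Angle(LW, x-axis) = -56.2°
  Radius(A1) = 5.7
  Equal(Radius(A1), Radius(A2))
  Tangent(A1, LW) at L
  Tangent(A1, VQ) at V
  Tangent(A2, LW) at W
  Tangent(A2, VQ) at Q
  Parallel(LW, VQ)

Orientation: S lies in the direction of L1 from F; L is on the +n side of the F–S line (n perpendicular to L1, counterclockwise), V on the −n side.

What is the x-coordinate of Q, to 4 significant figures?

17.24

Tangency of A1 to both parallel lines with radius 5.7 puts L and V at F ± 5.7·n: L = (4.737, 3.171), V = (-4.737, -3.171). Equal radii place W and Q the same way about S: W = S + 5.7·n = (26.71, -29.65), Q = S − 5.7·n = (17.24, -35.99). So Q.x = 17.24.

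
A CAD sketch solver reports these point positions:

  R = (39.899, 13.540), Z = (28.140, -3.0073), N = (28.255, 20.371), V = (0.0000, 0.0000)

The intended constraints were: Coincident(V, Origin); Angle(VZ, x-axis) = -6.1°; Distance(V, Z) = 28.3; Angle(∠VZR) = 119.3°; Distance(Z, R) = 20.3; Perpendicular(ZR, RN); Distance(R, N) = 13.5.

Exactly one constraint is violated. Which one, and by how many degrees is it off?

Perpendicular(ZR, RN) — off by 5.00°.

V = (0.00, 0.00) ✓; VZ at -6.100° ✓; |VZ| = 28.30 ✓; ∠VZR = 119.3° ✓; |ZR| = 20.30 ✓; ∠(ZR, RN) = 95.00° ✗; |RN| = 13.50 ✓.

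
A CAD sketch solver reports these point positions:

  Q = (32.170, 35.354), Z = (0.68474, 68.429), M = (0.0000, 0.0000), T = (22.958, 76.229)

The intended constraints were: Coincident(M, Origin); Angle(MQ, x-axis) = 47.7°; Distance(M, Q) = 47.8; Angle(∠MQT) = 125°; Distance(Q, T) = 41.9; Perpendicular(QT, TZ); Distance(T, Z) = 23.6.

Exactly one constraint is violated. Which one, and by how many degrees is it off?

Perpendicular(QT, TZ) — off by 6.60°.

M = (0.00, 0.00) ✓; MQ at 47.70° ✓; |MQ| = 47.80 ✓; ∠MQT = 125.0° ✓; |QT| = 41.90 ✓; ∠(QT, TZ) = 96.60° ✗; |TZ| = 23.60 ✓.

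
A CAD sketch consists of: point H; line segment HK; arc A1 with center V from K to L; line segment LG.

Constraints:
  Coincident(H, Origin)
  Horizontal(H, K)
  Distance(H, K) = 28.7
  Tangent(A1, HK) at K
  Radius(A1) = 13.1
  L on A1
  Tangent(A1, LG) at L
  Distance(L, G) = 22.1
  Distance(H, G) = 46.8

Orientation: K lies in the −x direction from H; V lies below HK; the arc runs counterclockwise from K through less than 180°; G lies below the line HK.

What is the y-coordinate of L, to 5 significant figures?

-20.786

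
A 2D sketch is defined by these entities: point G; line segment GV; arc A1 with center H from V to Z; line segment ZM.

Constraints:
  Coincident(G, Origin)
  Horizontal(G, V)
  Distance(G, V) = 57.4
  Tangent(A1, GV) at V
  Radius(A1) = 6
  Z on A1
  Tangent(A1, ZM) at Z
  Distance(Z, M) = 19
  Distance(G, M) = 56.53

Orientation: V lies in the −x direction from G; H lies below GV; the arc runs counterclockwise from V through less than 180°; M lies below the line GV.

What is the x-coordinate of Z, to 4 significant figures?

-62.20

Checks: |HZ| = 6.000 ✓; ∠(HZ, ZM) = 90.00° ✓; |ZM| = 19.00 ✓; |GM| = 56.53 ✓.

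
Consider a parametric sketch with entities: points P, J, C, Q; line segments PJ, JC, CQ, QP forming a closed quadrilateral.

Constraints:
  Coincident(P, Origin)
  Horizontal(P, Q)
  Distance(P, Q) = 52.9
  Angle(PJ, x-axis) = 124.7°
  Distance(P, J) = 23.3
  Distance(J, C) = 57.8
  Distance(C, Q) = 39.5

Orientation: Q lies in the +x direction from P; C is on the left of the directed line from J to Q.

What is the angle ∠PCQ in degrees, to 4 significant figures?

64.49°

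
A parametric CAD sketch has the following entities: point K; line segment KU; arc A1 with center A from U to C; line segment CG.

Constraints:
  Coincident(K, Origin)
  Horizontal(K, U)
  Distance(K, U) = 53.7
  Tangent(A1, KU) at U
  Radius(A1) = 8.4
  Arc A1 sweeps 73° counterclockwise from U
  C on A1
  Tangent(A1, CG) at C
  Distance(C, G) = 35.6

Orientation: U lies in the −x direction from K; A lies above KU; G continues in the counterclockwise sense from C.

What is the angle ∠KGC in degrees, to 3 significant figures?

58.4°

K is at the origin; KU is horizontal with |KU| = 53.7 and U on the −x side, so U = (-53.7, 0.00). Tangency of A1 to KU means the radius AU is perpendicular to KU, so A = U + (0, 8.4) = (-53.7, 8.40). On A1, U sits at bearing -90° from A; a 73° counterclockwise sweep puts C at bearing -17°, so C = A + 8.4·(cos -17°, sin -17°) = (-45.7, 5.94). Tangency of A1 to CG means the radius AC is perpendicular to CG, so CG runs along (−sin -17°, cos -17°); with |CG| = 35.6, G = (-35.3, 40.0). Then cos ∠KGC = GK·GC / (|GK||GC|), giving 58.4°.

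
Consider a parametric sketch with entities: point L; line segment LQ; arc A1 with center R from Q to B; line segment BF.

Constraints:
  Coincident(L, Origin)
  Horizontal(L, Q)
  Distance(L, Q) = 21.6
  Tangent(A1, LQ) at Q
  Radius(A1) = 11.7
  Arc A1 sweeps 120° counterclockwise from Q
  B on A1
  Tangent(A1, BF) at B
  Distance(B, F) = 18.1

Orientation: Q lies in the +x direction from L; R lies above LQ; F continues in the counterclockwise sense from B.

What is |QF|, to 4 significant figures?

33.24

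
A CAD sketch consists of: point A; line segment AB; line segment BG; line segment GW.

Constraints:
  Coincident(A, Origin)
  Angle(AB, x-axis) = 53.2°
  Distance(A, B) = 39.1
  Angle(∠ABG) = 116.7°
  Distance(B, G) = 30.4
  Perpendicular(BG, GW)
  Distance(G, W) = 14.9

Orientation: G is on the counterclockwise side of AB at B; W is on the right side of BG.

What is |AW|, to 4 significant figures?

69.17

A is at the origin; AB runs at 53.2° with length 39.1, so B = 39.1·(cos 53.2°, sin 53.2°) = (23.42, 31.31). ∠ABG = 116.7°, so BG runs at 53.2° + (180° − 116.7°) = 116.5° from the x-axis; with |BG| = 30.4, G = B + 30.4·(cos 116.5°, sin 116.5°) = (9.857, 58.51). The perpendicularity gives GW at right angles to BG; with |GW| = 14.9 on the right of BG, W = G + 14.9·(0.8949, 0.4462) = (23.19, 65.16). Then |AW| = |W − A| = 69.17.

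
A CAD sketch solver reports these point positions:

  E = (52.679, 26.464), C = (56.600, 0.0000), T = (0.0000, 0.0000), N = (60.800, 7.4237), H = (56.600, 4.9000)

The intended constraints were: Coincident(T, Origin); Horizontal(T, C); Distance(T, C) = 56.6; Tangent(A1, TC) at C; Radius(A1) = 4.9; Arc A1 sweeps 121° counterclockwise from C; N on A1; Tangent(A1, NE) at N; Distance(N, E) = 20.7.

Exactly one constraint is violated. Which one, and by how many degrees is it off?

Tangent(A1, NE) at N — off by 7.90°.

T = (0.00, 0.00) ✓; T.y = 0.00, C.y = 0.00 ✓; |TC| = 56.60 ✓; ∠(HC, CT) = 90.00° ✓; |HC| = 4.900 ✓; bearing(H→N) − bearing(H→C) = 121.0° ✓; |HN| = 4.900 ✓; ∠(HN, NE) = 97.90° ✗; |NE| = 20.70 ✓.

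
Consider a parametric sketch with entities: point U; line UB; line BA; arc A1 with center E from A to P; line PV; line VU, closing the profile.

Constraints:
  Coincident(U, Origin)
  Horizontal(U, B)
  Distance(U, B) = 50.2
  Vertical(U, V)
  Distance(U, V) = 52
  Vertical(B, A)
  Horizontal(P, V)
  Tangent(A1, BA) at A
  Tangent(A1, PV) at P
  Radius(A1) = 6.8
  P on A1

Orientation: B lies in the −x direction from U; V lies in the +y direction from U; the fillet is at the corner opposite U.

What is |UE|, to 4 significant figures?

62.66

U and V share the same x with |UV| = 52.0 and V on the +y side, so V = (0.000, 52.00). The virtual corner opposite U is at (-50.20, 52.00). Since A1 is tangent to BA there, EA ⟂ BA and since A1 is tangent to PV there, EP ⟂ PV, with radius 6.8, so the center E sits 6.8 in from both sides at E = (-43.40, 45.20). Then |UE| = |E − U| = 62.66.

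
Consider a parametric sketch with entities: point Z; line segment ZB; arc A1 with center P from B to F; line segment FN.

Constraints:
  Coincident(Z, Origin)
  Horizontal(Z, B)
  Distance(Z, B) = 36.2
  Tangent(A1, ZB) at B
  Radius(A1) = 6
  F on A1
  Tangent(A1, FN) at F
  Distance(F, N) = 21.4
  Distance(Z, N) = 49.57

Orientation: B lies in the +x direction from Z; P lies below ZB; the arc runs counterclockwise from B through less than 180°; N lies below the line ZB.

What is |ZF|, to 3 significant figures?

32.2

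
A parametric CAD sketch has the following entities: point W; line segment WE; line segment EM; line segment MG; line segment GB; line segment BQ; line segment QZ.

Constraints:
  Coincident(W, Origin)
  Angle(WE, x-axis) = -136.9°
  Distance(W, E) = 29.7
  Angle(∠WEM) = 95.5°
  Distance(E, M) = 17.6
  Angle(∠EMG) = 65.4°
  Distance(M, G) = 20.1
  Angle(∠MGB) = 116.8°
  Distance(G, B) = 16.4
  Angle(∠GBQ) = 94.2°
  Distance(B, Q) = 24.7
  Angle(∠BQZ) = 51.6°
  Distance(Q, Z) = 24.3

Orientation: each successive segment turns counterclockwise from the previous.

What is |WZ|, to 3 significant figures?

26.1

W is at the origin; WE runs at -136.9° with length 29.7, so E = (-21.7, -20.3). ∠WEM = 95.5° gives EM at -52.4° from the x-axis; with |EM| = 17.6, M = (-10.9, -34.2). ∠EMG = 65.4° gives MG at 62.2° from the x-axis; with |MG| = 20.1, G = (-1.57, -16.5). ∠MGB = 116.8° gives GB at 125° from the x-axis; with |GB| = 16.4, B = (-11.1, -3.09). ∠GBQ = 94.2° gives BQ at -149° from the x-axis; with |BQ| = 24.7, Q = (-32.2, -15.9). ∠BQZ = 51.6° gives QZ at -20.4° from the x-axis; with |QZ| = 24.3, Z = (-9.42, -24.4). Then |WZ| = |Z − W| = 26.1.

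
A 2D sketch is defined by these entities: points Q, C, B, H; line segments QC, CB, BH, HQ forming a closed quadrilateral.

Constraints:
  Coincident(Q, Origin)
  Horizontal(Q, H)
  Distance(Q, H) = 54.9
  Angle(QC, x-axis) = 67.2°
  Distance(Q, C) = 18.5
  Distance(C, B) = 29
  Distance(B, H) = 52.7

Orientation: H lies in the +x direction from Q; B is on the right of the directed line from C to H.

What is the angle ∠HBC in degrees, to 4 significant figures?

69.92°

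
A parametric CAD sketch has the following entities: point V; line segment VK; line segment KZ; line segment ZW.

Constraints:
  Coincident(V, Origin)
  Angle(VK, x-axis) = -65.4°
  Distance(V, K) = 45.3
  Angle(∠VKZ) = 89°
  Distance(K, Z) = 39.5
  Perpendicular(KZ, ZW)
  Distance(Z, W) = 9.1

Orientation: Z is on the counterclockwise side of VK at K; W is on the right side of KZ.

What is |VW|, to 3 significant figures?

66.8

V is at the origin; VK runs at -65.4° with length 45.3, so K = 45.3·(cos -65.4°, sin -65.4°) = (18.9, -41.2). ∠VKZ = 89.0°, so KZ runs at -65.4° + (180° − 89.0°) = 25.6° from the x-axis; with |KZ| = 39.5, Z = K + 39.5·(cos 25.6°, sin 25.6°) = (54.5, -24.1). KZ ⟂ ZW; with |ZW| = 9.1 on the right of KZ, W = Z + 9.1·(0.432, -0.902) = (58.4, -32.3). Then |VW| = |W − V| = 66.8.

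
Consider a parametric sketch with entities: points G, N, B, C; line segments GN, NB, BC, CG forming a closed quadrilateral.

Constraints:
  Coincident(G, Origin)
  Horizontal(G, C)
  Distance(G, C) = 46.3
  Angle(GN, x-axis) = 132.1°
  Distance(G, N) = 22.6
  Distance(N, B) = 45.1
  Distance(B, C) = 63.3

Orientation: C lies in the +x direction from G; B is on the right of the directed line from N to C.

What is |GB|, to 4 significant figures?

29.96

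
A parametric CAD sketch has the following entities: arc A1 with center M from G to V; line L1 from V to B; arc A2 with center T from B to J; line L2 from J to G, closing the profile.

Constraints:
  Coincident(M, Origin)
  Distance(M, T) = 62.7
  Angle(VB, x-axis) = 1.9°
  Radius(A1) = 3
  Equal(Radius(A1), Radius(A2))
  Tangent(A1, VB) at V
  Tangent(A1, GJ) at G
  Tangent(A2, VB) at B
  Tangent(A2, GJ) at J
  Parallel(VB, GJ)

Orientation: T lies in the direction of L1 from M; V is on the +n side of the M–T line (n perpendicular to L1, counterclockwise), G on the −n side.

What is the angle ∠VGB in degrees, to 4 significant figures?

84.53°

The slot axis is L1's direction at 1.9°, so u = (cos 1.9°, sin 1.9°) = (0.9995, 0.03316) and n = (−sin 1.9°, cos 1.9°) = (-0.03316, 0.9995). M is at the origin and T lies 62.7 along u from M, so T = 62.7·u = (62.67, 2.079). Tangency of A1 to both parallel lines with radius 3.0 puts V and G at M ± 3.0·n: V = (-0.09947, 2.998), G = (0.09947, -2.998). Equal radii place B and J the same way about T: B = T + 3.0·n = (62.57, 5.077), J = T − 3.0·n = (62.76, -0.9195). Then cos ∠VGB = GV·GB / (|GV||GB|), giving 84.53°.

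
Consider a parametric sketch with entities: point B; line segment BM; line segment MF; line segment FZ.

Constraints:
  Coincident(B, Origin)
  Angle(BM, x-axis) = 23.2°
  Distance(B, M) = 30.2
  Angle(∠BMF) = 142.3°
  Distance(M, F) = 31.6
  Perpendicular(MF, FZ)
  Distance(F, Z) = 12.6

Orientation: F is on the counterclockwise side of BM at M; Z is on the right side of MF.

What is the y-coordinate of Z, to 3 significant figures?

33.4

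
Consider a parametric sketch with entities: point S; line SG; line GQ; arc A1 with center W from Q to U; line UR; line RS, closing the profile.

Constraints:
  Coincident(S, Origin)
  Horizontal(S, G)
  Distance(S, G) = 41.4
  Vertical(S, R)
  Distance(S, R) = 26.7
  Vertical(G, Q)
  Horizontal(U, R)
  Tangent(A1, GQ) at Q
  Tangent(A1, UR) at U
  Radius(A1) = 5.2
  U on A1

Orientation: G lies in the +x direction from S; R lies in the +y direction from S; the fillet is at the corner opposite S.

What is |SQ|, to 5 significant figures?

46.650

S is at the origin; S and G share the same y with |SG| = 41.4 and G on the +x side, so G = (41.400, 0.0000). SR is vertical with |SR| = 26.7 and R on the +y side, so R = (0.0000, 26.700). The virtual corner opposite S is at (41.400, 26.700). The tangent condition forces WQ to be normal to GQ and A1 meets UR tangentially, so WU is at right angles to UR, with radius 5.2, so the center W sits 5.2 in from both sides at W = (36.200, 21.500). That places the tangent points at Q = (41.400, 21.500) on GQ and U = (36.200, 26.700) on UR. Then |SQ| = |Q − S| = 46.650.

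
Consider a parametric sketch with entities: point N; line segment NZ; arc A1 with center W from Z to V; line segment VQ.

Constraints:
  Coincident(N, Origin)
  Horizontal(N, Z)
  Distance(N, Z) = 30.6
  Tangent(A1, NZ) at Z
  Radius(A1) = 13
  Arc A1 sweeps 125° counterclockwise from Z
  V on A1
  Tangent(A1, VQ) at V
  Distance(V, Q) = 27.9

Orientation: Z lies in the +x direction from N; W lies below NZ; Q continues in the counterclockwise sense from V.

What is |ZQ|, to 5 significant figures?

43.640

N is at the origin; NZ is horizontal with |NZ| = 30.6 and Z on the +x side, so Z = (30.600, 0.0000). Tangency of A1 to NZ means the radius WZ is perpendicular to NZ, so W = Z + (0, -13) = (30.600, -13.000). On A1, Z sits at bearing 90° from W; a 125° counterclockwise sweep puts V at bearing 215°, so V = W + 13.0·(cos 215°, sin 215°) = (19.951, -20.456). A1 meets VQ tangentially, so WV is at right angles to VQ, so VQ runs along (−sin 215°, cos 215°); with |VQ| = 27.9, Q = (35.954, -43.311). Then |ZQ| = |Q − Z| = 43.640.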